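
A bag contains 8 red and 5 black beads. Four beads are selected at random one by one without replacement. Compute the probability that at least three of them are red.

Sum the hypergeometric tail for j = 3,…,4 red beads.
Favorable = C(8,3)·C(5,1) + C(8,4)·C(5,0) = 350; total = C(13,4) = 715.
P = 350/715 = 70/143 ≈ 0.4895.

70/143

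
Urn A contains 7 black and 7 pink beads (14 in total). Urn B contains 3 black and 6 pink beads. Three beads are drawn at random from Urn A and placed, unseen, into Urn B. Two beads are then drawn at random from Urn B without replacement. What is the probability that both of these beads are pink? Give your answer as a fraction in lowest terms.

Condition on how many of the transferred beads are pink (from Urn A: 7 pink of 14; then Urn B has 12 total).
  0 pink: C(7,0)C(7,3)/C(14,3) = 5/52; then P = C(6,2)/C(12,2) = 5/22
  1 pink: C(7,1)C(7,2)/C(14,3) = 21/52; then P = C(7,2)/C(12,2) = 7/22
  2 pink: C(7,2)C(7,1)/C(14,3) = 21/52; then P = C(8,2)/C(12,2) = 14/33
  3 pink: C(7,3)C(7,0)/C(14,3) = 5/52; then P = C(9,2)/C(12,2) = 6/11
P(both pink) = 107/286 ≈ 0.3741.

107/286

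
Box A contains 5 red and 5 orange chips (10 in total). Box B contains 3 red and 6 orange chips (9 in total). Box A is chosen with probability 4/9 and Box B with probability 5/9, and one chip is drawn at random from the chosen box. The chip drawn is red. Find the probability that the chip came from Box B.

5/11

P(red | Box A) = 1/2; P(red | Box B) = 1/3.
P(red) = 4/9·1/2 + 5/9·1/3 = 11/27.
By Bayes' rule, P(Box B | red) = 5/27 / 11/27 = 5/11 ≈ 0.4545.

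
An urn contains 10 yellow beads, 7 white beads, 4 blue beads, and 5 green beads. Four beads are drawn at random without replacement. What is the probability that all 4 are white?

7/2990

Unordered draws without replacement: count favorable combinations over C(26,4).
Favorable = C(10,0) · C(7,4) · C(4,0) · C(5,0) = 35; total = C(26,4) = 14950.
P = 35/14950 = 7/2990 ≈ 0.0023.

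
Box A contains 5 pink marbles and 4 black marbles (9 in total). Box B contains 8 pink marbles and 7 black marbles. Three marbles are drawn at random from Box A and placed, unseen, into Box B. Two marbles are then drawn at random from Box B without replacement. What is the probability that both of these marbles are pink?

Condition on how many of the transferred marbles are pink (from Box A: 5 pink of 9; then Box B has 18 total).
  0 pink: C(5,0)C(4,3)/C(9,3) = 1/21; then P = C(8,2)/C(18,2) = 28/153
  1 pink: C(5,1)C(4,2)/C(9,3) = 5/14; then P = C(9,2)/C(18,2) = 4/17
  2 pink: C(5,2)C(4,1)/C(9,3) = 10/21; then P = C(10,2)/C(18,2) = 5/17
  3 pink: C(5,3)C(4,0)/C(9,3) = 5/42; then P = C(11,2)/C(18,2) = 55/153
P(both pink) = 253/918 ≈ 0.2756.

253/918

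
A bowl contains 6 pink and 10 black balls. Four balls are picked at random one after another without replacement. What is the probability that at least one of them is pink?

Use the complement: P(at least one pink) = 1 − P(no pink).
P(none) = C(10,4)/C(16,4) = 210/1820.
So P = 1 − 210/1820 = 23/26 ≈ 0.8846.

23/26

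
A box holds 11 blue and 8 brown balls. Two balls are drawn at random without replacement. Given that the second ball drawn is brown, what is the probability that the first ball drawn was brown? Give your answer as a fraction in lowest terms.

P(first=brown and the second ball drawn is brown) = (8/19)·(7/18) = 28/171.
P(the second ball drawn is brown) = Σ over first color = 44/171 + 28/171 = 8/19.
By Bayes, P(first=brown | the second ball drawn is brown) = 28/171 / 8/19 = 7/18 ≈ 0.3889.

7/18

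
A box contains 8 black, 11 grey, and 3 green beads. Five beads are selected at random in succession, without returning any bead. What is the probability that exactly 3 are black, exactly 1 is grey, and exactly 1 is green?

4/57

Unordered draws without replacement: count favorable combinations over C(22,5).
Favorable = C(8,3) · C(11,1) · C(3,1) = 1848; total = C(22,5) = 26334.
P = 1848/26334 = 4/57 ≈ 0.0702.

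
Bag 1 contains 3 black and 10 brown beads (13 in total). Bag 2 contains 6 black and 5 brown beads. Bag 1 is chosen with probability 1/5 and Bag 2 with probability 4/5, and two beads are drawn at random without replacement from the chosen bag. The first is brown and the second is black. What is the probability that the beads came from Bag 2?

312/367

P(E | Bag 1) = 5/26; P(E | Bag 2) = 3/11.
P(E) = 1/5·5/26 + 4/5·3/11 = 367/1430.
By Bayes' rule, P(Bag 2 | E) = 12/55 / 367/1430 = 312/367 ≈ 0.8501.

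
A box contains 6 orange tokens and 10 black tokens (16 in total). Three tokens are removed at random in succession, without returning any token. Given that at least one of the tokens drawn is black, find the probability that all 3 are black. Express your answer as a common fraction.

P(all 3 black) = C(10,3)/C(16,3) = 3/14; P(at least one black) = 1 − C(6,3)/C(16,3) = 27/28.
Since 'all 3 black' ⊆ 'at least one black', P(all 3 | at least one) = 3/14 / 27/28 = 2/9 ≈ 0.2222.

2/9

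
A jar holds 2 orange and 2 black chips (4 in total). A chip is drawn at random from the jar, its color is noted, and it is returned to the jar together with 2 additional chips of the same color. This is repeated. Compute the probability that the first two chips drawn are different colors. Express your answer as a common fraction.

Either black then orange, or orange then black; after the first draw the total is 6.
P = (2/4)·(2/6) + (2/4)·(2/6) = 1/3 ≈ 0.3333.

1/3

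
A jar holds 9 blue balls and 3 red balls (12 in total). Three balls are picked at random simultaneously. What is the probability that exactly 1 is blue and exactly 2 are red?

27/220

Unordered draws without replacement: count favorable combinations over C(12,3).
Favorable = C(9,1) · C(3,2) = 27; total = C(12,3) = 220.
P = 27/220 = 27/220 ≈ 0.1227.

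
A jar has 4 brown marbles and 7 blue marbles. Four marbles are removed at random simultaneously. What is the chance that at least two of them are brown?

31/66

Sum the hypergeometric tail for j = 2,…,4 brown marbles.
Favorable = C(4,2)·C(7,2) + C(4,3)·C(7,1) + C(4,4)·C(7,0) = 155; total = C(11,4) = 330.
P = 155/330 = 31/66 ≈ 0.4697.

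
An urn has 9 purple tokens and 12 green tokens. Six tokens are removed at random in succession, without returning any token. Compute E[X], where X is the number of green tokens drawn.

24/7

By linearity of expectation, E[X] = Σ P(draw i is green); by symmetry each draw (even without replacement) has P(green) = 12/21.
E[X] = 6 · 12/21 = 24/7 ≈ 3.4286.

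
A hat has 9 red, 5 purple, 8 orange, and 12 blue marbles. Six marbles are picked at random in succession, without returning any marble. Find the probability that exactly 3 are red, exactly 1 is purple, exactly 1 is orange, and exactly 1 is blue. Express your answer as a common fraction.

Unordered draws without replacement: count favorable combinations over C(34,6).
Favorable = C(9,3) · C(5,1) · C(8,1) · C(12,1) = 40320; total = C(34,6) = 1344904.
P = 40320/1344904 = 5040/168113 ≈ 0.0300.

5040/168113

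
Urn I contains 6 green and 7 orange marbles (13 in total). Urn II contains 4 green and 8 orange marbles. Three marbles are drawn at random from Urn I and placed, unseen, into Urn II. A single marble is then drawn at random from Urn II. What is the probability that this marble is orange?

25/39

Condition on how many of the transferred marbles are orange (from Urn I: 7 orange of 13; then Urn II has 15 total).
  0 orange: C(7,0)C(6,3)/C(13,3) = 10/143; then P = 8/15
  1 orange: C(7,1)C(6,2)/C(13,3) = 105/286; then P = 9/15
  2 orange: C(7,2)C(6,1)/C(13,3) = 63/143; then P = 10/15
  3 orange: C(7,3)C(6,0)/C(13,3) = 35/286; then P = 11/15
P(orange from Urn II) = 25/39 ≈ 0.6410.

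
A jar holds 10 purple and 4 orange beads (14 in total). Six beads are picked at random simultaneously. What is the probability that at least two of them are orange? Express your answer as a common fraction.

85/143

Sum the hypergeometric tail for j = 2,…,4 orange beads.
Favorable = C(4,2)·C(10,4) + C(4,3)·C(10,3) + C(4,4)·C(10,2) = 1785; total = C(14,6) = 3003.
P = 1785/3003 = 85/143 ≈ 0.5944.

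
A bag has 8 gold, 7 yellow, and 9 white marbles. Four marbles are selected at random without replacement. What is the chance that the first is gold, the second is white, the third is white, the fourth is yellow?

Multiply the conditional probability of each draw in order, without replacement, so each draw removes one from its color and from the total.
P = (8/24) · (9/23) · (8/22) · (7/21) = 4/253 ≈ 0.0158.

4/253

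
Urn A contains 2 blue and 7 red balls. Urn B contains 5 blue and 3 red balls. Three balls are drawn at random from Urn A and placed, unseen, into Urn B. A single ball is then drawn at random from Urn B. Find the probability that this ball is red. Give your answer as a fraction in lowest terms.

Condition on how many of the transferred balls are red (from Urn A: 7 red of 9; then Urn B has 11 total).
  1 red: C(7,1)C(2,2)/C(9,3) = 1/12; then P = 4/11
  2 red: C(7,2)C(2,1)/C(9,3) = 1/2; then P = 5/11
  3 red: C(7,3)C(2,0)/C(9,3) = 5/12; then P = 6/11
P(red from Urn B) = 16/33 ≈ 0.4848.

16/33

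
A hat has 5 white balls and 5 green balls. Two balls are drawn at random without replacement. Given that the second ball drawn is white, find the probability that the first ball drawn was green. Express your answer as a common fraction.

5/9

P(first=green and the second ball drawn is white) = (5/10)·(5/9) = 5/18.
P(the second ball drawn is white) = Σ over first color = 2/9 + 5/18 = 1/2.
By Bayes, P(first=green | the second ball drawn is white) = 5/18 / 1/2 = 5/9 ≈ 0.5556.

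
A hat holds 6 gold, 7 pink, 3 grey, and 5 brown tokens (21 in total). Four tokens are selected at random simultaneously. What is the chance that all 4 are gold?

Unordered draws without replacement: count favorable combinations over C(21,4).
Favorable = C(6,4) · C(7,0) · C(3,0) · C(5,0) = 15; total = C(21,4) = 5985.
P = 15/5985 = 1/399 ≈ 0.0025.

1/399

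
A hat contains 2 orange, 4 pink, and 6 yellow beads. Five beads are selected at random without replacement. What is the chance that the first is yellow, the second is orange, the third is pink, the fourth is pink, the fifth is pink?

Multiply the conditional probability of each draw in order, without replacement, so each draw removes one from its color and from the total.
P = (6/12) · (2/11) · (4/10) · (3/9) · (2/8) = 1/330 ≈ 0.0030.

1/330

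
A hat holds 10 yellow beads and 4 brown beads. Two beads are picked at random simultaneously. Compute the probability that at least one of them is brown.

46/91

Use the complement: P(at least one brown) = 1 − P(no brown).
P(none) = C(10,2)/C(14,2) = 45/91.
So P = 1 − 45/91 = 46/91 ≈ 0.5055.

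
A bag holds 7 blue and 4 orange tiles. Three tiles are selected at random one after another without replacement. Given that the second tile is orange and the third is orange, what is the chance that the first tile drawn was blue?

P(first=blue and the second tile is orange and the third is orange) = (7/11)·(4/10)·(3/9) = 14/165.
P(E) = Σ over first color = 14/165 + 4/165 = 6/55.
By Bayes, P(first=blue | E) = 14/165 / 6/55 = 7/9 ≈ 0.7778.

7/9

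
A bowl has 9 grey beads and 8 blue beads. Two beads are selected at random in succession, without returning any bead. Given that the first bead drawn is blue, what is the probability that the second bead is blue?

7/16

After removing 1 blue, the bowl has 7 blue out of 16 remaining.
P(second is blue | given) = 7/16 ≈ 0.4375.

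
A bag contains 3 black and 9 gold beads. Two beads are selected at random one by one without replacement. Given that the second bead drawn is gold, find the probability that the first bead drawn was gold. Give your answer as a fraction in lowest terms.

8/11

P(first=gold and the second bead drawn is gold) = (9/12)·(8/11) = 6/11.
P(the second bead drawn is gold) = Σ over first color = 9/44 + 6/11 = 3/4.
By Bayes, P(first=gold | the second bead drawn is gold) = 6/11 / 3/4 = 8/11 ≈ 0.7273.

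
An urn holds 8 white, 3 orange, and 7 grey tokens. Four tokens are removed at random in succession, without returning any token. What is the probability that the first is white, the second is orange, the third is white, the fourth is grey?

49/3060

Multiply the conditional probability of each draw in order, without replacement, so each draw removes one from its color and from the total.
P = (8/18) · (3/17) · (7/16) · (7/15) = 49/3060 ≈ 0.0160.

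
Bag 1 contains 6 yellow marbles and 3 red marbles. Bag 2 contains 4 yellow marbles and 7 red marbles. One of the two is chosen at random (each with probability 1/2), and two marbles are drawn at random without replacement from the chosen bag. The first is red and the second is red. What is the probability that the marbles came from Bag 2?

P(E | Bag 1) = 1/12; P(E | Bag 2) = 21/55.
P(E) = 1/2·1/12 + 1/2·21/55 = 307/1320.
By Bayes' rule, P(Bag 2 | E) = 21/110 / 307/1320 = 252/307 ≈ 0.8208.

252/307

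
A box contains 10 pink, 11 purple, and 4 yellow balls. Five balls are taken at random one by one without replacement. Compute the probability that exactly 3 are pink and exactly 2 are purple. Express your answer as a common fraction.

20/161

Unordered draws without replacement: count favorable combinations over C(25,5).
Favorable = C(10,3) · C(11,2) · C(4,0) = 6600; total = C(25,5) = 53130.
P = 6600/53130 = 20/161 ≈ 0.1242.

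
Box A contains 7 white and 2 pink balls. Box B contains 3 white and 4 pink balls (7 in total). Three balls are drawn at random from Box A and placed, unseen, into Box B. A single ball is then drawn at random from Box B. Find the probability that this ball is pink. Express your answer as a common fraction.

Condition on how many of the transferred balls are pink (from Box A: 2 pink of 9; then Box B has 10 total).
  0 pink: C(2,0)C(7,3)/C(9,3) = 5/12; then P = 4/10
  1 pink: C(2,1)C(7,2)/C(9,3) = 1/2; then P = 5/10
  2 pink: C(2,2)C(7,1)/C(9,3) = 1/12; then P = 6/10
P(pink from Box B) = 7/15 ≈ 0.4667.

7/15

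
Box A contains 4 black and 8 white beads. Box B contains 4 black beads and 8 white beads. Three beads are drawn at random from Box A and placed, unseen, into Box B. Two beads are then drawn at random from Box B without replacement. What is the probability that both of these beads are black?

Condition on how many of the transferred beads are black (from Box A: 4 black of 12; then Box B has 15 total).
  0 black: C(4,0)C(8,3)/C(12,3) = 14/55; then P = C(4,2)/C(15,2) = 2/35
  1 black: C(4,1)C(8,2)/C(12,3) = 28/55; then P = C(5,2)/C(15,2) = 2/21
  2 black: C(4,2)C(8,1)/C(12,3) = 12/55; then P = C(6,2)/C(15,2) = 1/7
  3 black: C(4,3)C(8,0)/C(12,3) = 1/55; then P = C(7,2)/C(15,2) = 1/5
P(both black) = 113/1155 ≈ 0.0978.

113/1155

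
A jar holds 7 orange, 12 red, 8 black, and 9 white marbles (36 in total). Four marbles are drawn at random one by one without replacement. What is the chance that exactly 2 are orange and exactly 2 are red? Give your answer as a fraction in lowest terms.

Unordered draws without replacement: count favorable combinations over C(36,4).
Favorable = C(7,2) · C(12,2) · C(8,0) · C(9,0) = 1386; total = C(36,4) = 58905.
P = 1386/58905 = 2/85 ≈ 0.0235.

2/85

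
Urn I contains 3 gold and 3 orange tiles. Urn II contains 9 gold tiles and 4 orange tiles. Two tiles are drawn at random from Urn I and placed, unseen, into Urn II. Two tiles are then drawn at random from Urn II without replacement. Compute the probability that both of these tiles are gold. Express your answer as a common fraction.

226/525

Condition on how many of the transferred tiles are gold (from Urn I: 3 gold of 6; then Urn II has 15 total).
  0 gold: C(3,0)C(3,2)/C(6,2) = 1/5; then P = C(9,2)/C(15,2) = 12/35
  1 gold: C(3,1)C(3,1)/C(6,2) = 3/5; then P = C(10,2)/C(15,2) = 3/7
  2 gold: C(3,2)C(3,0)/C(6,2) = 1/5; then P = C(11,2)/C(15,2) = 11/21
P(both gold) = 226/525 ≈ 0.4305.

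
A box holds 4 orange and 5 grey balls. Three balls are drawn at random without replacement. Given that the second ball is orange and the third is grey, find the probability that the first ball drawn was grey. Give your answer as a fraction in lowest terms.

4/7

P(first=grey and the second ball is orange and the third is grey) = (5/9)·(4/8)·(4/7) = 10/63.
P(E) = Σ over first color = 5/42 + 10/63 = 5/18.
By Bayes, P(first=grey | E) = 10/63 / 5/18 = 4/7 ≈ 0.5714.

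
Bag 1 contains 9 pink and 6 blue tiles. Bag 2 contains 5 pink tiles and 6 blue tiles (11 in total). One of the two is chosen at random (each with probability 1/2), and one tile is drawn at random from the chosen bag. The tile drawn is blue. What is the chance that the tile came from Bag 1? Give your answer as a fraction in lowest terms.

11/26

P(blue | Bag 1) = 2/5; P(blue | Bag 2) = 6/11.
P(blue) = 1/2·2/5 + 1/2·6/11 = 26/55.
By Bayes' rule, P(Bag 1 | blue) = 1/5 / 26/55 = 11/26 ≈ 0.4231.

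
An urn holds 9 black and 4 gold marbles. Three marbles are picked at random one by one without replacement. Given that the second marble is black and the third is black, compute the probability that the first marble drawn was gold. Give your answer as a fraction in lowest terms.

4/11

P(first=gold and the second marble is black and the third is black) = (4/13)·(9/12)·(8/11) = 24/143.
P(E) = Σ over first color = 42/143 + 24/143 = 6/13.
By Bayes, P(first=gold | E) = 24/143 / 6/13 = 4/11 ≈ 0.3636.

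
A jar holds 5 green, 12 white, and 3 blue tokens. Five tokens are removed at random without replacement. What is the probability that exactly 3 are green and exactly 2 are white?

Unordered draws without replacement: count favorable combinations over C(20,5).
Favorable = C(5,3) · C(12,2) · C(3,0) = 660; total = C(20,5) = 15504.
P = 660/15504 = 55/1292 ≈ 0.0426.

55/1292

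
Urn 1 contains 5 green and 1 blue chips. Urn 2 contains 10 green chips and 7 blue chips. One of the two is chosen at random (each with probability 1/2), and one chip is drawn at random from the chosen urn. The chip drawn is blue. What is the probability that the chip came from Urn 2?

42/59

P(blue | Urn 1) = 1/6; P(blue | Urn 2) = 7/17.
P(blue) = 1/2·1/6 + 1/2·7/17 = 59/204.
By Bayes' rule, P(Urn 2 | blue) = 7/34 / 59/204 = 42/59 ≈ 0.7119.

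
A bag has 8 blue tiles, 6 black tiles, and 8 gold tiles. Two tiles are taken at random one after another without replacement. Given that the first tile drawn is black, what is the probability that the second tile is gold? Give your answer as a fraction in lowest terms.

8/21

After removing 1 black, the bag has 8 gold out of 21 remaining.
P(second is gold | given) = 8/21 ≈ 0.3810.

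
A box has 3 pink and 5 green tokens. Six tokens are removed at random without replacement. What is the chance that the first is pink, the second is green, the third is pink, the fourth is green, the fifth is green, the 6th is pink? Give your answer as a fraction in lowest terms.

Multiply the conditional probability of each draw in order, without replacement, so each draw removes one from its color and from the total.
P = (3/8) · (5/7) · (2/6) · (4/5) · (3/4) · (1/3) = 1/56 ≈ 0.0179.

1/56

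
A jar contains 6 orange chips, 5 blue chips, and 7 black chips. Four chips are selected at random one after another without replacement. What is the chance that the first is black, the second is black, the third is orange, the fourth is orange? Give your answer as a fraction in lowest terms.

Multiply the conditional probability of each draw in order, without replacement, so each draw removes one from its color and from the total.
P = (7/18) · (6/17) · (6/16) · (5/15) = 7/408 ≈ 0.0172.

7/408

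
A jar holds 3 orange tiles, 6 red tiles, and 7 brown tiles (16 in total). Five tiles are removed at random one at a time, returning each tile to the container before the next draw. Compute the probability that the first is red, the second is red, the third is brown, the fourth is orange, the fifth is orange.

Multiply the conditional probability of each draw in order, with replacement (the composition resets each draw).
P = (6/16) · (6/16) · (7/16) · (3/16) · (3/16) = 567/262144 ≈ 0.0022.

567/262144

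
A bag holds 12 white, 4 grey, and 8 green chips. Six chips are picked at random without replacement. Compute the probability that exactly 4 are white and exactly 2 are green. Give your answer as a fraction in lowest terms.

Unordered draws without replacement: count favorable combinations over C(24,6).
Favorable = C(12,4) · C(4,0) · C(8,2) = 13860; total = C(24,6) = 134596.
P = 13860/134596 = 45/437 ≈ 0.1030.

45/437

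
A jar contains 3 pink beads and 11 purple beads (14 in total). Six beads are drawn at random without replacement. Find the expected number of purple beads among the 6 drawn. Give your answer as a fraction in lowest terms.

33/7

By linearity of expectation, E[X] = Σ P(draw i is purple); by symmetry each draw (even without replacement) has P(purple) = 11/14.
E[X] = 6 · 11/14 = 33/7 ≈ 4.7143.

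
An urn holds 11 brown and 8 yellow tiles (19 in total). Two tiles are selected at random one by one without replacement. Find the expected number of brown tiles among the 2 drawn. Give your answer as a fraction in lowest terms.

By linearity of expectation, E[X] = Σ P(draw i is brown); by symmetry each draw (even without replacement) has P(brown) = 11/19.
E[X] = 2 · 11/19 = 22/19 ≈ 1.1579.

22/19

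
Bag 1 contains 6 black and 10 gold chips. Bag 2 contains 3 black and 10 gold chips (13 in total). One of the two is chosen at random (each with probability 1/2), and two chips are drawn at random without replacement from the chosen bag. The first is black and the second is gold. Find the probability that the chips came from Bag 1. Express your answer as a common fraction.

P(E | Bag 1) = 1/4; P(E | Bag 2) = 5/26.
P(E) = 1/2·1/4 + 1/2·5/26 = 23/104.
By Bayes' rule, P(Bag 1 | E) = 1/8 / 23/104 = 13/23 ≈ 0.5652.

13/23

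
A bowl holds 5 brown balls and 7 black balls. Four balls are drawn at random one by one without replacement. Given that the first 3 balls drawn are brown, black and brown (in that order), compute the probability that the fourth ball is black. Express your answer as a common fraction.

After removing 2 brown, 1 black, the bowl has 6 black out of 9 remaining.
P(fourth is black | given) = 6/9 = 2/3 ≈ 0.6667.

2/3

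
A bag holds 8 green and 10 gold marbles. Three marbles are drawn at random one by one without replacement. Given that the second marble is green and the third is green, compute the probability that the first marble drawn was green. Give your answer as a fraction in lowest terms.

P(first=green and the second marble is green and the third is green) = (8/18)·(7/17)·(6/16) = 7/102.
P(E) = Σ over first color = 7/102 + 35/306 = 28/153.
By Bayes, P(first=green | E) = 7/102 / 28/153 = 3/8 ≈ 0.3750.

3/8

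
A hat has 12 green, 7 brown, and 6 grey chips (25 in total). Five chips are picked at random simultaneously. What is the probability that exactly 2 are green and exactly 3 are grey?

4/161

Unordered draws without replacement: count favorable combinations over C(25,5).
Favorable = C(12,2) · C(7,0) · C(6,3) = 1320; total = C(25,5) = 53130.
P = 1320/53130 = 4/161 ≈ 0.0248.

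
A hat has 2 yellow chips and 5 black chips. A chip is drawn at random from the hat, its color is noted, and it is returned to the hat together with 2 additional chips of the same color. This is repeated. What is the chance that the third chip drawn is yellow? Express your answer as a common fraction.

Sum over the four possibilities for the first two draws (yellow/not-yellow each), tracking how the yellow count and total change by +2 per draw.
P(third is yellow) = 2/7 ≈ 0.2857. (In a Pólya urn every draw has the same marginal probability 2/7.)

2/7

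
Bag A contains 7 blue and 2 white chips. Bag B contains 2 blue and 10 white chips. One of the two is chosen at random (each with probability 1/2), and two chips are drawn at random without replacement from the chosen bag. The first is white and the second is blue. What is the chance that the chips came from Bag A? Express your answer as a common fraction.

77/137

P(E | Bag A) = 7/36; P(E | Bag B) = 5/33.
P(E) = 1/2·7/36 + 1/2·5/33 = 137/792.
By Bayes' rule, P(Bag A | E) = 7/72 / 137/792 = 77/137 ≈ 0.5620.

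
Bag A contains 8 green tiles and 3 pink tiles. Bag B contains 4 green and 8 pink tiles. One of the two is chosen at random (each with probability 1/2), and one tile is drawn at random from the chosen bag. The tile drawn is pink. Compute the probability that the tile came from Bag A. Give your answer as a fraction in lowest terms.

P(pink | Bag A) = 3/11; P(pink | Bag B) = 2/3.
P(pink) = 1/2·3/11 + 1/2·2/3 = 31/66.
By Bayes' rule, P(Bag A | pink) = 3/22 / 31/66 = 9/31 ≈ 0.2903.

9/31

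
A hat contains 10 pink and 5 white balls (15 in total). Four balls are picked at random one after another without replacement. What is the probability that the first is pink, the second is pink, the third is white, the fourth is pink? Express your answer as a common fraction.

Multiply the conditional probability of each draw in order, without replacement, so each draw removes one from its color and from the total.
P = (10/15) · (9/14) · (5/13) · (8/12) = 10/91 ≈ 0.1099.

10/91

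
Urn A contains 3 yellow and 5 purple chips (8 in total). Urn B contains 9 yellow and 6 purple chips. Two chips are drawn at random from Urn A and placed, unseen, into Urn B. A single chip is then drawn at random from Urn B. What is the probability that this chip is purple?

29/68

Condition on how many of the transferred chips are purple (from Urn A: 5 purple of 8; then Urn B has 17 total).
  0 purple: C(5,0)C(3,2)/C(8,2) = 3/28; then P = 6/17
  1 purple: C(5,1)C(3,1)/C(8,2) = 15/28; then P = 7/17
  2 purple: C(5,2)C(3,0)/C(8,2) = 5/14; then P = 8/17
P(purple from Urn B) = 29/68 ≈ 0.4265.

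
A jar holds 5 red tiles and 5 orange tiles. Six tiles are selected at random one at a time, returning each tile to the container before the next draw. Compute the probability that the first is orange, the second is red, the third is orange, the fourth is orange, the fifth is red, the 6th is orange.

Multiply the conditional probability of each draw in order, with replacement (the composition resets each draw).
P = (5/10) · (5/10) · (5/10) · (5/10) · (5/10) · (5/10) = 1/64 ≈ 0.0156.

1/64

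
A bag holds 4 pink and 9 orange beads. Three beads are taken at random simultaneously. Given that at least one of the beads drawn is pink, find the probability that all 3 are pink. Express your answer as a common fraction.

2/101

P(all 3 pink) = C(4,3)/C(13,3) = 2/143; P(at least one pink) = 1 − C(9,3)/C(13,3) = 101/143.
Since 'all 3 pink' ⊆ 'at least one pink', P(all 3 | at least one) = 2/143 / 101/143 = 2/101 ≈ 0.0198.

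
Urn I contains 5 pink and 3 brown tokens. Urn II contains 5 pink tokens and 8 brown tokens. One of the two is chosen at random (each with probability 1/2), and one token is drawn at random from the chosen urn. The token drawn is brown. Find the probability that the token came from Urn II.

P(brown | Urn I) = 3/8; P(brown | Urn II) = 8/13.
P(brown) = 1/2·3/8 + 1/2·8/13 = 103/208.
By Bayes' rule, P(Urn II | brown) = 4/13 / 103/208 = 64/103 ≈ 0.6214.

64/103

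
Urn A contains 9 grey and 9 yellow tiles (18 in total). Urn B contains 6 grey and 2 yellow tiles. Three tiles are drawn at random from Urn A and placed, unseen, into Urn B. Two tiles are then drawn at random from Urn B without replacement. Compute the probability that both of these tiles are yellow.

Condition on how many of the transferred tiles are yellow (from Urn A: 9 yellow of 18; then Urn B has 11 total).
  0 yellow: C(9,0)C(9,3)/C(18,3) = 7/68; then P = C(2,2)/C(11,2) = 1/55
  1 yellow: C(9,1)C(9,2)/C(18,3) = 27/68; then P = C(3,2)/C(11,2) = 3/55
  2 yellow: C(9,2)C(9,1)/C(18,3) = 27/68; then P = C(4,2)/C(11,2) = 6/55
  3 yellow: C(9,3)C(9,0)/C(18,3) = 7/68; then P = C(5,2)/C(11,2) = 2/11
P(both yellow) = 16/187 ≈ 0.0856.

16/187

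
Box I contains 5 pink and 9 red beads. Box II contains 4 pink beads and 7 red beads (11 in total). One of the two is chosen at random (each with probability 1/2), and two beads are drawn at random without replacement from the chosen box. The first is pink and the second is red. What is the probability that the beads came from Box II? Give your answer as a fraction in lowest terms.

2548/5023

P(E | Box I) = 45/182; P(E | Box II) = 14/55.
P(E) = 1/2·45/182 + 1/2·14/55 = 5023/20020.
By Bayes' rule, P(Box II | E) = 7/55 / 5023/20020 = 2548/5023 ≈ 0.5073.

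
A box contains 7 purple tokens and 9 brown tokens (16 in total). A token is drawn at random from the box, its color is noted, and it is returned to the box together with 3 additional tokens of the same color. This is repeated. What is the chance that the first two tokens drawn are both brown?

After a brown draw the box holds 12 brown out of 19.
P = (9/16)·(12/19) = 27/76 ≈ 0.3553.

27/76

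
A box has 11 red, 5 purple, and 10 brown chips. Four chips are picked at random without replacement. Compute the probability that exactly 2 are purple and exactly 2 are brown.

Unordered draws without replacement: count favorable combinations over C(26,4).
Favorable = C(11,0) · C(5,2) · C(10,2) = 450; total = C(26,4) = 14950.
P = 450/14950 = 9/299 ≈ 0.0301.

9/299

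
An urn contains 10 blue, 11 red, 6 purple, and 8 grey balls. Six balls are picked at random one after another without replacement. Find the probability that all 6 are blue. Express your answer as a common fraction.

Unordered draws without replacement: count favorable combinations over C(35,6).
Favorable = C(10,6) · C(11,0) · C(6,0) · C(8,0) = 210; total = C(35,6) = 1623160.
P = 210/1623160 = 3/23188 ≈ 0.0001.

3/23188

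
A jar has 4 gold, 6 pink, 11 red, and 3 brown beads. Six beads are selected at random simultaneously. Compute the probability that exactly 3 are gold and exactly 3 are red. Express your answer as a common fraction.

15/3059

Unordered draws without replacement: count favorable combinations over C(24,6).
Favorable = C(4,3) · C(6,0) · C(11,3) · C(3,0) = 660; total = C(24,6) = 134596.
P = 660/134596 = 15/3059 ≈ 0.0049.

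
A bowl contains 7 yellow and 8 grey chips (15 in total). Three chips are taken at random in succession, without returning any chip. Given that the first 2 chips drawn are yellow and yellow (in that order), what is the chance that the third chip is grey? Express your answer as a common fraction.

After removing 2 yellow, the bowl has 8 grey out of 13 remaining.
P(third is grey | given) = 8/13 ≈ 0.6154.

8/13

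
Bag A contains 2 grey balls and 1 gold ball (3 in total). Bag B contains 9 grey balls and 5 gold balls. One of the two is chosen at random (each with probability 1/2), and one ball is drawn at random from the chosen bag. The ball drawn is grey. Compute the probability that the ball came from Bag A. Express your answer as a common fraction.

28/55

P(grey | Bag A) = 2/3; P(grey | Bag B) = 9/14.
P(grey) = 1/2·2/3 + 1/2·9/14 = 55/84.
By Bayes' rule, P(Bag A | grey) = 1/3 / 55/84 = 28/55 ≈ 0.5091.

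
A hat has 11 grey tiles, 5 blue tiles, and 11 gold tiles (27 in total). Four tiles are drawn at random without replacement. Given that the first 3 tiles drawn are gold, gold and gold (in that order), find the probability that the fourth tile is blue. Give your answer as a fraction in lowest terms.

5/24

After removing 3 gold, the hat has 5 blue out of 24 remaining.
P(fourth is blue | given) = 5/24 ≈ 0.2083.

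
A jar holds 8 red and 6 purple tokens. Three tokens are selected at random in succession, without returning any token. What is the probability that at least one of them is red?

Use the complement: P(at least one red) = 1 − P(no red).
P(none) = C(6,3)/C(14,3) = 20/364.
So P = 1 − 20/364 = 86/91 ≈ 0.9451.

86/91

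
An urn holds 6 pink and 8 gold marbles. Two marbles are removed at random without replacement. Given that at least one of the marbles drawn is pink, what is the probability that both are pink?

P(both pink) = C(6,2)/C(14,2) = 15/91; P(at least one pink) = 1 − C(8,2)/C(14,2) = 9/13.
Since 'both pink' ⊆ 'at least one pink', P(both | at least one) = 15/91 / 9/13 = 5/21 ≈ 0.2381.

5/21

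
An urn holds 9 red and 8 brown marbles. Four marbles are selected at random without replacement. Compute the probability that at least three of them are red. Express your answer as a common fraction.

Sum the hypergeometric tail for j = 3,…,4 red marbles.
Favorable = C(9,3)·C(8,1) + C(9,4)·C(8,0) = 798; total = C(17,4) = 2380.
P = 798/2380 = 57/170 ≈ 0.3353.

57/170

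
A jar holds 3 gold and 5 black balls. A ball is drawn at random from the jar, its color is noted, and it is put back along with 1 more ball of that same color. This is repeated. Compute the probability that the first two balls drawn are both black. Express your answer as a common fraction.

After a black draw the jar holds 6 black out of 9.
P = (5/8)·(6/9) = 5/12 ≈ 0.4167.

5/12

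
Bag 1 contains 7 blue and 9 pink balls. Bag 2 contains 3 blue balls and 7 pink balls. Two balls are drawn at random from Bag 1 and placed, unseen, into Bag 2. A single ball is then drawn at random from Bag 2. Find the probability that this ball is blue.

31/96

Condition on how many of the transferred balls are blue (from Bag 1: 7 blue of 16; then Bag 2 has 12 total).
  0 blue: C(7,0)C(9,2)/C(16,2) = 3/10; then P = 3/12
  1 blue: C(7,1)C(9,1)/C(16,2) = 21/40; then P = 4/12
  2 blue: C(7,2)C(9,0)/C(16,2) = 7/40; then P = 5/12
P(blue from Bag 2) = 31/96 ≈ 0.3229.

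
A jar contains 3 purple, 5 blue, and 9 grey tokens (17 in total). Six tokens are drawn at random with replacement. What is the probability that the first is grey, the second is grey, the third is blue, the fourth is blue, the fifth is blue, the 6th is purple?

Multiply the conditional probability of each draw in order, with replacement (the composition resets each draw).
P = (9/17) · (9/17) · (5/17) · (5/17) · (5/17) · (3/17) = 30375/24137569 ≈ 0.0013.

30375/24137569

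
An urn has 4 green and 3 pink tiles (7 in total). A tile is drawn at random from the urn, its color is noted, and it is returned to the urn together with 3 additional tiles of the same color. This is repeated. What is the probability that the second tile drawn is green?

Condition on the first draw. If first is green (prob 4/7), second-green has prob (7)/(10); if not (prob 3/7), it has prob 4/(10).
P = (4/7)·(7/10) + (3/7)·(4/10) = 4/7 ≈ 0.5714.

4/7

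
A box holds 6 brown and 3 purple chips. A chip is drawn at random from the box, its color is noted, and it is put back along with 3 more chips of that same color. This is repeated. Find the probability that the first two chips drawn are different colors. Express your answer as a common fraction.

1/3

Either purple then brown, or brown then purple; after the first draw the total is 12.
P = (3/9)·(6/12) + (6/9)·(3/12) = 1/3 ≈ 0.3333.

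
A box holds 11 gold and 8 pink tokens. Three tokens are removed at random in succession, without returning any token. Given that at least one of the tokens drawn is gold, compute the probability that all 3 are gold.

15/83

P(all 3 gold) = C(11,3)/C(19,3) = 55/323; P(at least one gold) = 1 − C(8,3)/C(19,3) = 913/969.
Since 'all 3 gold' ⊆ 'at least one gold', P(all 3 | at least one) = 55/323 / 913/969 = 15/83 ≈ 0.1807.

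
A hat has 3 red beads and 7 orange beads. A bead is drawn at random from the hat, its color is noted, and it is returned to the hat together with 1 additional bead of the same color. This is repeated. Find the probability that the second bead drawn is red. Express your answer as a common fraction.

3/10

Condition on the first draw. If first is red (prob 3/10), second-red has prob (4)/(11); if not (prob 7/10), it has prob 3/(11).
P = (3/10)·(4/11) + (7/10)·(3/11) = 3/10 ≈ 0.3000.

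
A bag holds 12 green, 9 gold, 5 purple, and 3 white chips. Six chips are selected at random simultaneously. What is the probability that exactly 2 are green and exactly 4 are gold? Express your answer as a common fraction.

Unordered draws without replacement: count favorable combinations over C(29,6).
Favorable = C(12,2) · C(9,4) · C(5,0) · C(3,0) = 8316; total = C(29,6) = 475020.
P = 8316/475020 = 33/1885 ≈ 0.0175.

33/1885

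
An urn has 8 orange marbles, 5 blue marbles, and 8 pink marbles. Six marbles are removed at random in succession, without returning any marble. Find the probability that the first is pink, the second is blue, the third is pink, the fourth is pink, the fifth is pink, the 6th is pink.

5/5814

Multiply the conditional probability of each draw in order, without replacement, so each draw removes one from its color and from the total.
P = (8/21) · (5/20) · (7/19) · (6/18) · (5/17) · (4/16) = 5/5814 ≈ 0.0009.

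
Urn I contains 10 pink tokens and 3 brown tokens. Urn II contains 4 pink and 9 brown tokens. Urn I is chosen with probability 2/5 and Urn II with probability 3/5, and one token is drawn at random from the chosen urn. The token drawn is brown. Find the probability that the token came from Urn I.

2/11

P(brown | Urn I) = 3/13; P(brown | Urn II) = 9/13.
P(brown) = 2/5·3/13 + 3/5·9/13 = 33/65.
By Bayes' rule, P(Urn I | brown) = 6/65 / 33/65 = 2/11 ≈ 0.1818.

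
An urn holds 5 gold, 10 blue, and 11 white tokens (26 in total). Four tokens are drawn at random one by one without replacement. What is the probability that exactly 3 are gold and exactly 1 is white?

11/1495

Unordered draws without replacement: count favorable combinations over C(26,4).
Favorable = C(5,3) · C(10,0) · C(11,1) = 110; total = C(26,4) = 14950.
P = 110/14950 = 11/1495 ≈ 0.0074.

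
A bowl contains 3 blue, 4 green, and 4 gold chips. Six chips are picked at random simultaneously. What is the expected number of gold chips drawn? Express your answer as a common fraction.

By linearity of expectation, E[X] = Σ P(draw i is gold); by symmetry each draw (even without replacement) has P(gold) = 4/11.
E[X] = 6 · 4/11 = 24/11 ≈ 2.1818.

24/11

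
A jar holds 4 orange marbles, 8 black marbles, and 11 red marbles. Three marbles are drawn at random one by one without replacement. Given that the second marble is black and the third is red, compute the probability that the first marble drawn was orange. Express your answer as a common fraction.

P(first=orange and the second marble is black and the third is red) = (4/23)·(8/22)·(11/21) = 16/483.
P(E) = Σ over first color = 16/483 + 4/69 + 40/483 = 4/23.
By Bayes, P(first=orange | E) = 16/483 / 4/23 = 4/21 ≈ 0.1905.

4/21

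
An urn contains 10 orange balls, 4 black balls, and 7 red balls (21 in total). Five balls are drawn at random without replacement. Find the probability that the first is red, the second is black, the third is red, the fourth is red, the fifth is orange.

Multiply the conditional probability of each draw in order, without replacement, so each draw removes one from its color and from the total.
P = (7/21) · (4/20) · (6/19) · (5/18) · (10/17) = 10/2907 ≈ 0.0034.

10/2907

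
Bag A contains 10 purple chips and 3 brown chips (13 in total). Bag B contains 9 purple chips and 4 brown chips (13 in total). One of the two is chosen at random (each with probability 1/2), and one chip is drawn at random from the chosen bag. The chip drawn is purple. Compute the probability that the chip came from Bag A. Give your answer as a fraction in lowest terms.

P(purple | Bag A) = 10/13; P(purple | Bag B) = 9/13.
P(purple) = 1/2·10/13 + 1/2·9/13 = 19/26.
By Bayes' rule, P(Bag A | purple) = 5/13 / 19/26 = 10/19 ≈ 0.5263.

10/19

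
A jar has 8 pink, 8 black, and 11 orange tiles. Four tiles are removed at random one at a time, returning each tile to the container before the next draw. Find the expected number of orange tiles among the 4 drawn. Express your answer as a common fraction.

By linearity of expectation, E[X] = Σ P(draw i is orange); each independent draw has P(orange) = 11/27.
E[X] = 4 · 11/27 = 44/27 ≈ 1.6296.

44/27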